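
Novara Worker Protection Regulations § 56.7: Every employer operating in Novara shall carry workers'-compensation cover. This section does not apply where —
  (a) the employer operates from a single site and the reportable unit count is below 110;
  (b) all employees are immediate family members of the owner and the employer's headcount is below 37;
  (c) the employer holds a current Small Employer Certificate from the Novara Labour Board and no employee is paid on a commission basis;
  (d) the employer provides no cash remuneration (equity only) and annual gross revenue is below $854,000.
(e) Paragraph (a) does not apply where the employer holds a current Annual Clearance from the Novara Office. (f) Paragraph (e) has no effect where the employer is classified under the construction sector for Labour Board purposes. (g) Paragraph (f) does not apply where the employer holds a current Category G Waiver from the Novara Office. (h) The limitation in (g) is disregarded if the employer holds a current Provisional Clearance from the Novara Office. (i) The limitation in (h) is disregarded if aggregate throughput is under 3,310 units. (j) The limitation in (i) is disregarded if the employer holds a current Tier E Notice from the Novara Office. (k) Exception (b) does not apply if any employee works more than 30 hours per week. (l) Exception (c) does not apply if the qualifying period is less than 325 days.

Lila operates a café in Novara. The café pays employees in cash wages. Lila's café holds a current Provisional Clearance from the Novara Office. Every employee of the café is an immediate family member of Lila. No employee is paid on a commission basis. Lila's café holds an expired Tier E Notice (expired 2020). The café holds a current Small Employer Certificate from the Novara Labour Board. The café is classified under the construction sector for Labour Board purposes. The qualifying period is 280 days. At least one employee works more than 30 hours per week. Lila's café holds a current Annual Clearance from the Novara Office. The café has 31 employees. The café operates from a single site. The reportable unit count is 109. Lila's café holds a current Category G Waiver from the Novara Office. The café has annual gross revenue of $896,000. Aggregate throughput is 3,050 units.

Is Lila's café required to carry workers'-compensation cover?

Yes — Lila's café must carry workers'-compensation cover.

Exception (a): the employer operates from a single site; the reportable unit count is 109, below the 110 limit — every condition holds. Turning to paragraphs (e)–(j): (e) operates against (a): a current Annual Clearance is held. (f) would limit (e) — the café is classified under the construction sector — but (g) sets (f) aside: (g) operates — a current Category G Waiver is held. (h) would limit (g) — a current Provisional Clearance is held — but (i) sets (h) aside: (i) operates against (h): aggregate throughput is 3,050 units, under the 3,310 units limit. (j), which would lift (i), is inapplicable — the Tier E Notice is not current. Exception (a) does not apply.
Exception (b)'s conditions are all satisfied: every employee is an immediate family member; the employer's headcount is 31, below the 37 limit. However, paragraph (k) must be considered: (k) is triggered — at least one employee exceeds 30 hours/week. (b) is therefore removed.
Exception (c)'s conditions are all satisfied: a current Small Employer Certificate is held; no employee is paid on commission. However, paragraph (l) must be considered: (l) operates against (c): the qualifying period is 280 days, less than the 325 days limit. (c) is therefore removed.
Exception (d) does not apply: employees are paid cash wages.
Every exception is unavailable, so the rule governs.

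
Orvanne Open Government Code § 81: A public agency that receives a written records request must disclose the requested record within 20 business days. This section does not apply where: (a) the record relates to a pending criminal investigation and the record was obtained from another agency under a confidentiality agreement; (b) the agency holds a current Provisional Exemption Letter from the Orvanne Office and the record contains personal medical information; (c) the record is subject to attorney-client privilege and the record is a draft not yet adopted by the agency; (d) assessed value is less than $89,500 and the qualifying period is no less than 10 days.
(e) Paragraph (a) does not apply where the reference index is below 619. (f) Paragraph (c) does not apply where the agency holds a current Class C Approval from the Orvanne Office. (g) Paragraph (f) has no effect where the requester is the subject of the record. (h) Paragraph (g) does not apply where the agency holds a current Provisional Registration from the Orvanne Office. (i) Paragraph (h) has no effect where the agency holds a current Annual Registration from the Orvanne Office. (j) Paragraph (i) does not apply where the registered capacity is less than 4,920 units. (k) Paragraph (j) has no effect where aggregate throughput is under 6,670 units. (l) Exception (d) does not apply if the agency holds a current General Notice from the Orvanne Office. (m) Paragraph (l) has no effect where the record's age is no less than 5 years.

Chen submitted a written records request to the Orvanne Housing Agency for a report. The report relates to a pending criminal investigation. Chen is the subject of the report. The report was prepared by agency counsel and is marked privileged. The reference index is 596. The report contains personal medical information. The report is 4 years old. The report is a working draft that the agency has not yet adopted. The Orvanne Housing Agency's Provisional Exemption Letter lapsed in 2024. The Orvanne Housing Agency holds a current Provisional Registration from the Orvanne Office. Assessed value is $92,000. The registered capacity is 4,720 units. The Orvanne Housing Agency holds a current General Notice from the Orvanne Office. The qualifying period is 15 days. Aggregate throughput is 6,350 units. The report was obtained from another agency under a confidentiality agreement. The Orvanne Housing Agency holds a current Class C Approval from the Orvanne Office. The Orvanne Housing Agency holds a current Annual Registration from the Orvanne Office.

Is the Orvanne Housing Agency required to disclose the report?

No — exception (c) applies; the Orvanne Housing Agency is not required to disclose the report.

Exception (a) is satisfied on its face — the report relates to a pending investigation; the report was obtained under a confidentiality agreement. But applying paragraph (e): (e) is engaged — the reference index is 596, below the 619 limit. So (a) is unavailable.
Exception (b) fails — the Provisional Exemption Letter is not current.
Exception (c): the report is privileged; the report is an unadopted draft — every condition holds. Under paragraphs (f)–(k): (f) operates (a current Class C Approval is held), but is overridden by (g): (g) operates against (f): Chen is the subject of the report. (h) would limit (g) — a current Provisional Registration is held — but (i) sets (h) aside: (i) operates against (h): a current Annual Registration is held. (j) is engaged (the registered capacity is 4,720 units, less than the 4,920 units limit), but is itself disapplied by (k): (k) is engaged — aggregate throughput is 6,350 units, under the 6,670 units limit. (c) remains available.
Exception (d) does not apply: assessed value is $92,000, not less than $89,500.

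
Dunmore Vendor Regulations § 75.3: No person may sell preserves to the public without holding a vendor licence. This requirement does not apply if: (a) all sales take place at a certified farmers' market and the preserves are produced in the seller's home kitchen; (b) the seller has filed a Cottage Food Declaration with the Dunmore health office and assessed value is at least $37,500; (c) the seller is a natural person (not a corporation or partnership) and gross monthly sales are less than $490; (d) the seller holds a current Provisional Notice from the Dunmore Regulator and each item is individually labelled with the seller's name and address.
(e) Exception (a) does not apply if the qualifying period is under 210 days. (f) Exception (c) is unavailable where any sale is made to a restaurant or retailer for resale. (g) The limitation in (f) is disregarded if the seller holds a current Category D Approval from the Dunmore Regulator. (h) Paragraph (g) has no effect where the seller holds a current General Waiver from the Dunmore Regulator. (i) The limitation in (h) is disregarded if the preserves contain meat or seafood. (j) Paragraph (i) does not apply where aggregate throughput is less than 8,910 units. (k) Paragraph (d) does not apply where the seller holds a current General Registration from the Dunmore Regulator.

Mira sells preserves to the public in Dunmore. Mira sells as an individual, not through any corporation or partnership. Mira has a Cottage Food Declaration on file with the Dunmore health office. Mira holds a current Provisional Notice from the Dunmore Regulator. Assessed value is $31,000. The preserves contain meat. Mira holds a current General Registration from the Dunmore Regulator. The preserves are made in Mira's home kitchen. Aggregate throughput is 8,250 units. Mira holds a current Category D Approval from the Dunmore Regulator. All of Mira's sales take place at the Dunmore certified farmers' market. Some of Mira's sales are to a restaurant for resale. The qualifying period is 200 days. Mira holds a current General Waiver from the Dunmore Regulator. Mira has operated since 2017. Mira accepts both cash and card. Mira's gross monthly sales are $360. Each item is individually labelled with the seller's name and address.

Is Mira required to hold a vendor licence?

All of (a)'s requirements are met (all sales are at a certified farmers' market; the preserves are home-kitchen produced). However, paragraph (e) must be considered: (e) operates against (a): the qualifying period is 200 days, under the 210 days limit. Exception (a) does not apply.
Exception (b) fails — assessed value is $31,000, short of $37,500.
All of (c)'s requirements are met (the seller is a natural person; gross monthly sales are $360, less than the $490 limit). But applying paragraphs (f)–(j): (f) operates against (c): some sales are to a restaurant for resale. (g) operates (a current Category D Approval is held), but is overridden by (h): (h) operates against (g): a current General Waiver is held. (i) would limit (h) — the preserves contain meat — but (j) sets (i) aside: (j) operates against (i): aggregate throughput is 8,250 units, less than the 8,910 units limit. (c) is therefore removed.
All of (d)'s requirements are met (a current Provisional Notice is held; items are individually labelled). Turning to paragraph (k): (k) operates against (d): a current General Registration is held. Exception (d) does not apply.
No exception is made out. Mira falls within the general rule.

Yes — Mira must hold a vendor licence.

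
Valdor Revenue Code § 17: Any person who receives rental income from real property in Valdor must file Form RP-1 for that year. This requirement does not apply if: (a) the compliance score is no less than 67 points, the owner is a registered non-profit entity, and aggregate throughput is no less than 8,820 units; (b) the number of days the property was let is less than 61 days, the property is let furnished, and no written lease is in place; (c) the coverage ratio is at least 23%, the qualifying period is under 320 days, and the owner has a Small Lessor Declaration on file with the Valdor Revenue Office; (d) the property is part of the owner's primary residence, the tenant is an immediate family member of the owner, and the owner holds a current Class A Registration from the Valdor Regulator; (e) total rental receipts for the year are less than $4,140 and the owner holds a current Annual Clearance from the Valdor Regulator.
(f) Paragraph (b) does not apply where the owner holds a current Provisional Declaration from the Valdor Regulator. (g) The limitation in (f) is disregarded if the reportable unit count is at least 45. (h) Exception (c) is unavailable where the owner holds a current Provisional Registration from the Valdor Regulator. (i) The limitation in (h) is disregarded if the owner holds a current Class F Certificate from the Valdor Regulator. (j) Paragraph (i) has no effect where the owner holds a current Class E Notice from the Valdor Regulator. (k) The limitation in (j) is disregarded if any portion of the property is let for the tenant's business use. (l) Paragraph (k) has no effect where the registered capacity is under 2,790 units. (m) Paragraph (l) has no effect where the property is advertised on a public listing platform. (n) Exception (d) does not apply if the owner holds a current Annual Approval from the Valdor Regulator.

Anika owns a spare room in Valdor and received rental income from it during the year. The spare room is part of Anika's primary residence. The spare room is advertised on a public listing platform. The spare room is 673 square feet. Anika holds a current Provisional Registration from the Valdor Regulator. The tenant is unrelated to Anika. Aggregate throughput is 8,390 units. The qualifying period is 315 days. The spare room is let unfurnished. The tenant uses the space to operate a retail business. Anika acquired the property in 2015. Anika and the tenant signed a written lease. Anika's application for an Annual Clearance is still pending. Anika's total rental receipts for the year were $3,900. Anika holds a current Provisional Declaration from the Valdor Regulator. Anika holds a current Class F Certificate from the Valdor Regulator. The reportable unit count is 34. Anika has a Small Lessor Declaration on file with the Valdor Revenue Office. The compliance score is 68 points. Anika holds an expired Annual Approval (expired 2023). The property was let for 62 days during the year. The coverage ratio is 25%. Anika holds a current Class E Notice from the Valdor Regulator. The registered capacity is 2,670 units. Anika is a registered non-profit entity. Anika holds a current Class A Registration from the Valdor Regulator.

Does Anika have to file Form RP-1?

Exception (a) fails — aggregate throughput is 8,390 units, short of 8,820 units.
Exception (b) does not apply: the number of days the property was let is 62 days, not less than 61 days.
Exception (c)'s conditions are all satisfied: the coverage ratio is 25%, meeting the 23% threshold; the qualifying period is 315 days, under the 320 days limit; a Small Lessor Declaration is on file. As to paragraphs (h)–(m): (h) applies (a current Provisional Registration is held), but yields to (i): (i) operates against (h): a current Class F Certificate is held. (j) applies (a current Class E Notice is held), but yields to (k): (k) applies — the space is let for business use. (l) would limit (k) — the registered capacity is 2,670 units, under the 2,790 units limit — but (m) sets (l) aside: (m) operates — the property is publicly advertised. (c) remains available.
Exception (d) fails — the tenant is unrelated to the owner.
Exception (e) fails — there is no Annual Clearance in force.

No — exception (c) applies; Anika is not required to file Form RP-1.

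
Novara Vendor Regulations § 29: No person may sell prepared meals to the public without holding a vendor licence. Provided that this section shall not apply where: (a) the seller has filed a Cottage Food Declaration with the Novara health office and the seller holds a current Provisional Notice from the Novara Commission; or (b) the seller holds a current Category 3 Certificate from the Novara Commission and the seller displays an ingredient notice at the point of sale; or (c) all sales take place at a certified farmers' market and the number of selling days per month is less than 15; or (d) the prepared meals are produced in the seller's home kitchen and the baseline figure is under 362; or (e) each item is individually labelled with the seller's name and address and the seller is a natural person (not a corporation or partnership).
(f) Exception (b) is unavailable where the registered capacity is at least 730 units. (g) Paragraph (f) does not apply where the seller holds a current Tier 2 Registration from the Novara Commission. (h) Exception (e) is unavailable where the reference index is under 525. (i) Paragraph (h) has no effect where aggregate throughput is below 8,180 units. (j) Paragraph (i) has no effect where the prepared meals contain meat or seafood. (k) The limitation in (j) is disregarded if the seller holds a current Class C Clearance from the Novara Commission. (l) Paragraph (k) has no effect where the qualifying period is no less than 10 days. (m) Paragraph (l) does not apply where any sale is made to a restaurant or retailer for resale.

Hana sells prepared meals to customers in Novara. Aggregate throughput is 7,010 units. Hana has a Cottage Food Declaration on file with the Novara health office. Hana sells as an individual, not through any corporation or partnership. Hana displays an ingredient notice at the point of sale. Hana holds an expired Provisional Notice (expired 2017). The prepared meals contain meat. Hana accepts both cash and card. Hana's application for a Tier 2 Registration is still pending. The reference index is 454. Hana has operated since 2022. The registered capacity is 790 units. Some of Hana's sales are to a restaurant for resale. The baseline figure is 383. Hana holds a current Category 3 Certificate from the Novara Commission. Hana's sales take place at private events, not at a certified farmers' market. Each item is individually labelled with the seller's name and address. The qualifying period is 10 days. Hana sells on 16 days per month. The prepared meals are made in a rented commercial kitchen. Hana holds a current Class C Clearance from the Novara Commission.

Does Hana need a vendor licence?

Exception (a) fails — no current Provisional Notice is held.
Exception (b): a current Category 3 Certificate is held; an ingredient notice is displayed — every condition holds. Turning to paragraphs (f)–(g): (f) is engaged — the registered capacity is 790 units, meeting the 730 units threshold. (g), which would lift (f), is not engaged — the Tier 2 Registration is not current. Exception (b) does not apply.
Exception (c) requires that all sales take place at a certified farmers' market; but sales are at private events, not a certified farmers' market, so (c) is unavailable.
Exception (d) fails — the prepared meals are made in a commercial kitchen, not a home kitchen.
All of (e)'s requirements are met (items are individually labelled; the seller is a natural person). Applying paragraphs (h)–(m): (h) applies (the reference index is 454, under the 525 limit), but is displaced by (i): (i) operates — aggregate throughput is 7,010 units, below the 8,180 units limit. (j) is triggered (the prepared meals contain meat), but is overridden by (k): (k) operates — a current Class C Clearance is held. (l) operates (the qualifying period is 10 days, meeting the 10 days threshold), but is overridden by (m): (m) operates — some sales are to a restaurant for resale. (e) remains available.

No — exception (e) applies; Hana is not required to hold a vendor licence.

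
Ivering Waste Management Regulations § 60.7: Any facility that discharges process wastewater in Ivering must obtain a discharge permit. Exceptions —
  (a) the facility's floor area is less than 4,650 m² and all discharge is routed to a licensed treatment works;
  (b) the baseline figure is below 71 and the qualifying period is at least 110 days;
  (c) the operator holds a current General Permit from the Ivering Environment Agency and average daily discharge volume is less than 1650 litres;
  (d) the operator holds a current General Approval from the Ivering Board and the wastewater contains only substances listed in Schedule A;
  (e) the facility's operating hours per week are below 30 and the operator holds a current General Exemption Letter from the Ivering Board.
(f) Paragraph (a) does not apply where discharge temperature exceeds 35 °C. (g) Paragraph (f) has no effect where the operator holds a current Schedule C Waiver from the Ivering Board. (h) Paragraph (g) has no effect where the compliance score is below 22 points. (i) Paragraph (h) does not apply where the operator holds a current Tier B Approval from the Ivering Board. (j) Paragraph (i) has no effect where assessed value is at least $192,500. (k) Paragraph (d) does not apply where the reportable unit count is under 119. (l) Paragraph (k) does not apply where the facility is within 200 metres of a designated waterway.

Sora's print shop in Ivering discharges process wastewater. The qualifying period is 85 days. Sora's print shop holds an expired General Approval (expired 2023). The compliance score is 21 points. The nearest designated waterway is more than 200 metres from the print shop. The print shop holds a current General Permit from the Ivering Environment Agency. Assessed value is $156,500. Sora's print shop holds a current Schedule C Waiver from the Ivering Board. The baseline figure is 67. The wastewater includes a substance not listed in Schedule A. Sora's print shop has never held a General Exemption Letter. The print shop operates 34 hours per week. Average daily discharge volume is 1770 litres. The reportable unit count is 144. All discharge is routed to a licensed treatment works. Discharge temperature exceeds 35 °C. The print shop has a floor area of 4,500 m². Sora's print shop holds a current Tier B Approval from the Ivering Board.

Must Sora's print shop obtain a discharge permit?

Exception (a) is satisfied on its face — the facility's floor area is 4,500 m², less than the 4,650 m² limit; discharge is routed to a licensed treatment works. As to paragraphs (f)–(j): (f) would limit (a) — discharge temperature exceeds 35 °C — but (g) sets (f) aside: (g) operates against (f): a current Schedule C Waiver is held. (h) would limit (g) — the compliance score is 21 points, below the 22 points limit — but (i) sets (h) aside: (i) operates against (h): a current Tier B Approval is held. (j) does not operate here (assessed value is $156,500, short of $192,500), so (i) stands. So (a) applies.
Exception (b) requires that the qualifying period is at least 110 days; but the qualifying period is 85 days, short of 110 days, so (b) is unavailable.
Exception (c) fails — average daily discharge volume is 1770 litres, not less than 1650 litres.
Exception (d) does not apply: the General Approval is not current.
Exception (e) does not apply: the facility's operating hours per week are 34, not below 30.

No — exception (a) applies; Sora's print shop is not required to obtain a discharge permit.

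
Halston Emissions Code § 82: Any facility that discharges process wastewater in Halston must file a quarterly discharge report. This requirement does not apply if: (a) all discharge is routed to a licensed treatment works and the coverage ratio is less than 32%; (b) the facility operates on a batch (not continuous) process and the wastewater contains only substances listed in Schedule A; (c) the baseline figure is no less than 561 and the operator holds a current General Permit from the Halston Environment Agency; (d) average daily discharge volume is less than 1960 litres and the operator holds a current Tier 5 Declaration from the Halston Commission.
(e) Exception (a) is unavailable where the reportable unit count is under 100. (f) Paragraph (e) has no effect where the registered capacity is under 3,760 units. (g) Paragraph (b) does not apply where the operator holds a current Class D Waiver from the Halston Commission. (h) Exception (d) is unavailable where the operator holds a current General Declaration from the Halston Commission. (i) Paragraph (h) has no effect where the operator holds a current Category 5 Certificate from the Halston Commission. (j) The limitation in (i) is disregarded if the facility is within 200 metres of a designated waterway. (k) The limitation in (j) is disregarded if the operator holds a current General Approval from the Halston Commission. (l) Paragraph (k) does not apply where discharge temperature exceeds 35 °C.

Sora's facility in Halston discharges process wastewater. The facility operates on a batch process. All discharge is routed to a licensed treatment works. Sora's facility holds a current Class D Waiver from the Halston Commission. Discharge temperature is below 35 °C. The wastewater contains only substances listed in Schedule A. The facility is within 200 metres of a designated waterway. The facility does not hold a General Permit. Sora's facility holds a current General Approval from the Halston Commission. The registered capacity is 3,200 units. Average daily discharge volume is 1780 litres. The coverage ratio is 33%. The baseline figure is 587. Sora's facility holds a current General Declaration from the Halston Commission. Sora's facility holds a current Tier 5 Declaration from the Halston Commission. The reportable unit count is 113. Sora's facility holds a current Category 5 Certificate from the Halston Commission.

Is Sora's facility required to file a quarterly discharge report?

Exception (a) requires that the coverage ratio is less than 32%; but the coverage ratio is 33%, not less than 32%, so (a) is unavailable.
Exception (b): the facility operates on a batch process; the wastewater is Schedule-A-only — every condition holds. But applying paragraph (g): (g) operates against (b): a current Class D Waiver is held. Exception (b) does not apply.
Exception (c) requires that the operator holds a current General Permit from the Halston Environment Agency; but no General Permit is held, so (c) is unavailable.
Exception (d) is satisfied on its face — average daily discharge volume is 1780 litres, less than the 1960 litres limit; a current Tier 5 Declaration is held. Applying paragraphs (h)–(l): (h) is engaged (a current General Declaration is held), but is itself disapplied by (i): (i) operates against (h): a current Category 5 Certificate is held. (j) operates (the facility is within 200 m of a designated waterway), but yields to (k): (k) operates against (j): a current General Approval is held. (l), which would lift (k), is inapplicable — discharge temperature is below 35 °C. So (d) applies.

No — exception (d) applies; Sora's facility is not required to file a quarterly discharge report.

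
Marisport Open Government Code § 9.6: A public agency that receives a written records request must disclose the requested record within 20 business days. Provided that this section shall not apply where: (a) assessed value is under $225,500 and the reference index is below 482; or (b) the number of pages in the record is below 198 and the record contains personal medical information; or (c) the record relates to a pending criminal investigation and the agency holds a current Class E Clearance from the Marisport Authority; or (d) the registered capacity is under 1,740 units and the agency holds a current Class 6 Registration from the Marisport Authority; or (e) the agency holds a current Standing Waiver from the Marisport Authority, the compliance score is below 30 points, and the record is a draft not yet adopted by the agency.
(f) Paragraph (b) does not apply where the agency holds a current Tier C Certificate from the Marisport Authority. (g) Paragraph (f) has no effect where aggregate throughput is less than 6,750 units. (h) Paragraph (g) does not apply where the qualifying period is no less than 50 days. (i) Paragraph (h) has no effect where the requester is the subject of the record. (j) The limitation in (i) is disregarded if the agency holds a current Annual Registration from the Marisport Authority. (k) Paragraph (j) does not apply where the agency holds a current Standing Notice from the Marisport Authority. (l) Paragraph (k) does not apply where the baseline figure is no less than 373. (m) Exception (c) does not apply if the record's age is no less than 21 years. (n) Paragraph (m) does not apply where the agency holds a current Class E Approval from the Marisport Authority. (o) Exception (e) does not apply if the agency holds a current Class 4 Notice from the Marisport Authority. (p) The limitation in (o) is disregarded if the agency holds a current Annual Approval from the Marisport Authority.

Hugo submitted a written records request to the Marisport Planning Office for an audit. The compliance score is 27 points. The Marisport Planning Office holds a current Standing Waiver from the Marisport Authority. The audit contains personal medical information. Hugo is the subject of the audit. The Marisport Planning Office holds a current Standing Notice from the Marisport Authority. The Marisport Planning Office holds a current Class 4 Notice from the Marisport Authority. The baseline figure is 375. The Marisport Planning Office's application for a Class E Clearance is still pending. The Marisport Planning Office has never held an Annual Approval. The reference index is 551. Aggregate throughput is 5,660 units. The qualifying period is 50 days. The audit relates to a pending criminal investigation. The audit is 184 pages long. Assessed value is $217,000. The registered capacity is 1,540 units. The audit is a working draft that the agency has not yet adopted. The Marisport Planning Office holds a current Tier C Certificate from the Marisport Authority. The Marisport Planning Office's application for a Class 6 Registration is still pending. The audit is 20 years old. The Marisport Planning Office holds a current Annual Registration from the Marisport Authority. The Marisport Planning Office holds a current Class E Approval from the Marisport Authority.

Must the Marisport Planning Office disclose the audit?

Yes — the Marisport Planning Office must disclose the audit.

Exception (a) fails — the reference index is 551, not below 482.
Exception (b)'s conditions are all satisfied: the number of pages in the record is 184, below the 198 limit; the audit contains personal medical information. However, paragraphs (f)–(l) must be considered: (f) operates against (b): a current Tier C Certificate is held. (g) would limit (f) — aggregate throughput is 5,660 units, less than the 6,750 units limit — but (h) sets (g) aside: (h) is triggered — the qualifying period is 50 days, meeting the 50 days threshold. (i) is engaged (Hugo is the subject of the audit), but is set aside by (j): (j) operates — a current Annual Registration is held. (k) applies (a current Standing Notice is held), but is set aside by (l): (l) operates against (k): the baseline figure is 375, meeting the 373 threshold. (b) is therefore removed.
Exception (c) does not apply: there is no Class E Clearance in force.
Exception (d) does not apply: there is no Class 6 Registration in force.
All of (e)'s requirements are met (a current Standing Waiver is held; the compliance score is 27 points, below the 30 points limit; the audit is an unadopted draft). But applying paragraphs (o)–(p): (o) operates against (e): a current Class 4 Notice is held. (p) is inapplicable (the Annual Approval is not current), so (o) stands. Exception (e) does not apply.
None of the exceptions is available; § 9.6 applies in full.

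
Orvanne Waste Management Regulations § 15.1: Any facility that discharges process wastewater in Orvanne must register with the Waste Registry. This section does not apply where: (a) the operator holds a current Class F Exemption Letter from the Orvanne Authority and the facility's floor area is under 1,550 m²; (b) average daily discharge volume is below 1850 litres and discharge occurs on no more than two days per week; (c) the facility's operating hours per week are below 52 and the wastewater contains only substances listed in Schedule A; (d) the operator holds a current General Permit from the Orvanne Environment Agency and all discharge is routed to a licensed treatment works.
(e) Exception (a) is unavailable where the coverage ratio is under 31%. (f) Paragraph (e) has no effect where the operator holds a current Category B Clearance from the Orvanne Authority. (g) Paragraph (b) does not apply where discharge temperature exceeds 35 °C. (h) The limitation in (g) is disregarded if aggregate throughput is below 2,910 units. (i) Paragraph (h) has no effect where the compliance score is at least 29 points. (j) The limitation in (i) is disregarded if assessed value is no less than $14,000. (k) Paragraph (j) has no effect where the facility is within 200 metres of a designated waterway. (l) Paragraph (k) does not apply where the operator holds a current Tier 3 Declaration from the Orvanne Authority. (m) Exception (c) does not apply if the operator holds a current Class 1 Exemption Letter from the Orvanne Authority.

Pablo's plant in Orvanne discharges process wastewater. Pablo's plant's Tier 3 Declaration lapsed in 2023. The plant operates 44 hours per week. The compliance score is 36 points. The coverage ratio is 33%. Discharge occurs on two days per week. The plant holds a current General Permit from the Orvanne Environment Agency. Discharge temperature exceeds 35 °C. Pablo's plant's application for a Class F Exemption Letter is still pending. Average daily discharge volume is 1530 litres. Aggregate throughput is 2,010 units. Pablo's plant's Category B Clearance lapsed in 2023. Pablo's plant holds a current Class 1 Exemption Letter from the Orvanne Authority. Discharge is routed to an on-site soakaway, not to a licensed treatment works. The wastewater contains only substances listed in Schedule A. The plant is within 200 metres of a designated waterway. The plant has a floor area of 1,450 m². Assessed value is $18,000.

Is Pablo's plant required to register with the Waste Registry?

Yes — Pablo's plant must register with the Waste Registry.

Exception (a) fails — no current Class F Exemption Letter is held.
Exception (b) is satisfied on its face — average daily discharge volume is 1530 litres, below the 1850 litres limit; discharge occurs on no more than two days per week. But applying paragraphs (g)–(l): (g) is engaged — discharge temperature exceeds 35 °C. (h) operates (aggregate throughput is 2,010 units, below the 2,910 units limit), but yields to (i): (i) operates against (h): the compliance score is 36 points, meeting the 29 points threshold. (j) is triggered (assessed value is $18,000, meeting the $14,000 threshold), but is itself disapplied by (k): (k) is triggered — the plant is within 200 m of a designated waterway. (l) is not engaged (the Tier 3 Declaration is not current), so (k) stands. (b) is therefore removed.
All of (c)'s requirements are met (the facility's operating hours per week are 44, below the 52 limit; the wastewater is Schedule-A-only). But applying paragraph (m): (m) is engaged — a current Class 1 Exemption Letter is held. (c) is therefore removed.
Exception (d) fails — discharge is not routed to a licensed treatment works.
No exception applies. The general rule governs.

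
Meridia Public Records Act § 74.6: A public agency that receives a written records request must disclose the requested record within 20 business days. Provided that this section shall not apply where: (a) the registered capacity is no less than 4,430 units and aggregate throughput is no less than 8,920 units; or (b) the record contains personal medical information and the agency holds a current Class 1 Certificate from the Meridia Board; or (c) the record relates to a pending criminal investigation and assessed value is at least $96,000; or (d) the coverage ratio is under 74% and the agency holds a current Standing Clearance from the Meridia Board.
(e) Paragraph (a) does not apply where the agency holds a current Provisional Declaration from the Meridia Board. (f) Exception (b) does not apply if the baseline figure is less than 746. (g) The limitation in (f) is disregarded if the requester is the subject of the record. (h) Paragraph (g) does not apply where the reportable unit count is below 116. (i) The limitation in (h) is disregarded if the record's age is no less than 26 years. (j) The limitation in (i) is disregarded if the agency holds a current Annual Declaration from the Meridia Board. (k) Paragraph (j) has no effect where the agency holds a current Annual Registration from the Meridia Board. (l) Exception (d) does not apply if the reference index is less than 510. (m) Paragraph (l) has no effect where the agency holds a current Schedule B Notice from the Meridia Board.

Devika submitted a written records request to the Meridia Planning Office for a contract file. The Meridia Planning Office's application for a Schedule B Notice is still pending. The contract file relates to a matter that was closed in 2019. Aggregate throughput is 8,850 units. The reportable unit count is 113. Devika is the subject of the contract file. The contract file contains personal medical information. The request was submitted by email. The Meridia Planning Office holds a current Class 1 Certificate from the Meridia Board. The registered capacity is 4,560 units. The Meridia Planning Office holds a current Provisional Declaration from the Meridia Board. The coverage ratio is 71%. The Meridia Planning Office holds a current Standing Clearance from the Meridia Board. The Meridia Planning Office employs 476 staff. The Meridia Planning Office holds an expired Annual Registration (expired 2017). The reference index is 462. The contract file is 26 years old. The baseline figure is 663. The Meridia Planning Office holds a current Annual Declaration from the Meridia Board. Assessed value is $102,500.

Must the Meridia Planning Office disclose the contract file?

Exception (a) fails — aggregate throughput is 8,850 units, short of 8,920 units.
Exception (b): the contract file contains personal medical information; a current Class 1 Certificate is held — every condition holds. Turning to paragraphs (f)–(k): (f) operates against (b): the baseline figure is 663, less than the 746 limit. (g) is engaged (Devika is the subject of the contract file), but yields to (h): (h) is engaged — the reportable unit count is 113, below the 116 limit. (i) is engaged (the record's age is 26 years, meeting the 26 years threshold), but is itself disapplied by (j): (j) operates against (i): a current Annual Declaration is held. (k), which would lift (j), is not engaged — the Annual Registration is not current. Exception (b) does not apply.
Exception (c) does not apply: the contract file relates to a closed matter.
All of (d)'s requirements are met (the coverage ratio is 71%, under the 74% limit; a current Standing Clearance is held). But applying paragraphs (l)–(m): (l) is triggered — the reference index is 462, less than the 510 limit. (m) is inapplicable (no current Schedule B Notice is held), so (l) stands. Exception (d) does not apply.
No exception applies. The general rule governs.

Yes — the Meridia Planning Office must disclose the contract file.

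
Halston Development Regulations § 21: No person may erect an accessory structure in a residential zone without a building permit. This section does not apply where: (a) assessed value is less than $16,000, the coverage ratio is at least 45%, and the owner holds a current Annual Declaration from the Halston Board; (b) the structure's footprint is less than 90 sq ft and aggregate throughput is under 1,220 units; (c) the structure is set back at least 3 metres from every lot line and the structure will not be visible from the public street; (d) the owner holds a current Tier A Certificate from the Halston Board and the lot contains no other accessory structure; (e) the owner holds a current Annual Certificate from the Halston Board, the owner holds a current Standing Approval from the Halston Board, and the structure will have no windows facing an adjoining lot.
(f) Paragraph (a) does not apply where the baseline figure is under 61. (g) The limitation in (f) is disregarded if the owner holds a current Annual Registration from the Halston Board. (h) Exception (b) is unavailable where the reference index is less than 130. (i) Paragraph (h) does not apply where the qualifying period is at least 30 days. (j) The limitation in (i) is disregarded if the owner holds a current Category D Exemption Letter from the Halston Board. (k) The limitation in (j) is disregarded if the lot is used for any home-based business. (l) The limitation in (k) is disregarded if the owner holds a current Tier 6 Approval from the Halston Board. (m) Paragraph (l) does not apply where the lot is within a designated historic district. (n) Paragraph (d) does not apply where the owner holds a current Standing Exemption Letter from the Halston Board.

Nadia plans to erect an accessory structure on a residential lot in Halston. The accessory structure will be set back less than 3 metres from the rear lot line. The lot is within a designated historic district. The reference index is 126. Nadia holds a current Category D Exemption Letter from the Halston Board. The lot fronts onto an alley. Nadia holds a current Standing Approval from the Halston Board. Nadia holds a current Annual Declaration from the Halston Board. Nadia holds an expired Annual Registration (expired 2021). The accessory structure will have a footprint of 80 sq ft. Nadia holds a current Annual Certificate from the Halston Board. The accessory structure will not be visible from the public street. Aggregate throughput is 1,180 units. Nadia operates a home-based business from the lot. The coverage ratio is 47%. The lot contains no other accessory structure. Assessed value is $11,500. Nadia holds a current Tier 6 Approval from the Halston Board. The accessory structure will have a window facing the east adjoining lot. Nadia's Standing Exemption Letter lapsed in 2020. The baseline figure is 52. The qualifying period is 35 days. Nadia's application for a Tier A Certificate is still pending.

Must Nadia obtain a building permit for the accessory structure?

All of (a)'s requirements are met (assessed value is $11,500, less than the $16,000 limit; the coverage ratio is 47%, meeting the 45% threshold; a current Annual Declaration is held). But applying paragraphs (f)–(g): (f) is engaged — the baseline figure is 52, under the 61 limit. (g) is not engaged (the Annual Registration is not current), so (f) stands. So (a) is unavailable.
Exception (b) is satisfied on its face — the structure's footprint is 80 sq ft, less than the 90 sq ft limit; aggregate throughput is 1,180 units, under the 1,220 units limit. Applying paragraphs (h)–(m): (h) is triggered (the reference index is 126, less than the 130 limit), but is displaced by (i): (i) operates against (h): the qualifying period is 35 days, meeting the 30 days threshold. (j) is engaged (a current Category D Exemption Letter is held), but is displaced by (k): (k) operates against (j): a home-based business operates on the lot. (l) is triggered (a current Tier 6 Approval is held), but yields to (m): (m) operates against (l): the lot is in a historic district. Exception (b) stands.
Exception (c) does not apply: the rear setback is under 3 m.
Exception (d) fails — the Tier A Certificate is not current.
Exception (e) fails — a window faces an adjoining lot.

No — exception (b) applies; Nadia does not need a building permit.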